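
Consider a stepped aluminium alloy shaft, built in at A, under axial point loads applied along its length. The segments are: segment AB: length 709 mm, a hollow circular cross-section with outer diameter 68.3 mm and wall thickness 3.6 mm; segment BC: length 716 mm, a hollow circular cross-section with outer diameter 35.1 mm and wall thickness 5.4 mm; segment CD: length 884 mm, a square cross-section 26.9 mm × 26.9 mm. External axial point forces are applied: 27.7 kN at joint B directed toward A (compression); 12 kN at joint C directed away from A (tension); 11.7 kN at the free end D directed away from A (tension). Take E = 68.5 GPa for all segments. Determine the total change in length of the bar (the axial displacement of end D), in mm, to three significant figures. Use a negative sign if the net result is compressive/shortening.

Internal axial forces (sectioning from the free end, tension +): N_CD = 11.7 kN, N_BC = 23.7 kN, N_AB = -4 kN.
A_AB = 731.7 mm².
A_BC = 503.8 mm².
A_CD = 723.6 mm².
δ_AB = -4000·709/(731.7·68500) = -0.05658 mm
δ_BC = 23700·716/(503.8·68500) = 0.4917 mm
δ_CD = 11700·884/(723.6·68500) = 0.2087 mm
δ = Σδ_i = 0.6437 mm.

0.644 mm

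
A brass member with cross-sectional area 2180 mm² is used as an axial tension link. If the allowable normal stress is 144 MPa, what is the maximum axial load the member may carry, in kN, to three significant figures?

P_max = σ_allow · A = 144 · 2180 = 313900 N = 313.9 kN.

314 kN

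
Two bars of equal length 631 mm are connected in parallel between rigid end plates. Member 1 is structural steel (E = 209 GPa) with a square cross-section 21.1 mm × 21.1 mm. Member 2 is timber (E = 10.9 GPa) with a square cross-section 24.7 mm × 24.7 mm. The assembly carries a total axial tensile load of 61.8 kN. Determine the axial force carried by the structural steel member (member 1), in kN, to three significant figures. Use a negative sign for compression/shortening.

57.7 kN

A_1 = 445.2 mm².
A_2 = 610.1 mm².
Equal strain + equilibrium ⇒ each member carries load in proportion to AE: A₁E₁ = 93050000 N, A₂E₂ = 6650000 N, ΣAE = 99700000 N.
F₁ = P·A₁E₁/ΣAE = 61800·93050000/99700000 = 57680 N.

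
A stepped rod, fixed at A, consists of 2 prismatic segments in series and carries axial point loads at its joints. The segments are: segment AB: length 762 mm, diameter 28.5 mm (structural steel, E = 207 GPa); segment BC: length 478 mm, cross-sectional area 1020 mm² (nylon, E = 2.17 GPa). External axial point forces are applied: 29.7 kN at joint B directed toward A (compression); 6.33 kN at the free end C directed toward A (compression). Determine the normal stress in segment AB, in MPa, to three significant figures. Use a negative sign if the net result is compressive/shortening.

-56.5 MPa

Internal axial forces (sectioning from the free end, tension +): N_BC = -6.33 kN, N_AB = -36.03 kN.
A_AB = 637.9 mm².
σ_AB = N_AB/A_AB = -36030/637.9 = -56.48 MPa.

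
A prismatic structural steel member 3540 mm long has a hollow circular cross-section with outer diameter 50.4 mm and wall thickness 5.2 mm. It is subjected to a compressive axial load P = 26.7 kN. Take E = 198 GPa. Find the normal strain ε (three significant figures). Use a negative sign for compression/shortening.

-1.83e-04

A = 738.4 mm².
σ = N/A = -36.16 MPa; ε = σ/E = -36.16/198000 = -1.826e-04.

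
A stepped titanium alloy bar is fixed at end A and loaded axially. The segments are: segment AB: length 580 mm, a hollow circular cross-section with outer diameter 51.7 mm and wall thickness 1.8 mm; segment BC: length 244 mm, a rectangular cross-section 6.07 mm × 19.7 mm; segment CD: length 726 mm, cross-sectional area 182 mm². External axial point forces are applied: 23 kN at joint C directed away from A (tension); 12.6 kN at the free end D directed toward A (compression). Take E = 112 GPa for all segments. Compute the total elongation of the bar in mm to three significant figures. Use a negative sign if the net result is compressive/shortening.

-0.0684 mm

Internal axial forces (sectioning from the free end, tension +): N_CD = -12.6 kN, N_BC = 10.4 kN, N_AB = 10.4 kN.
A_AB = 282.2 mm².
A_BC = 119.6 mm².
δ_AB = 10400·580/(282.2·112000) = 0.1909 mm
δ_BC = 10400·244/(119.6·112000) = 0.1895 mm
δ_CD = -12600·726/(182·112000) = -0.4488 mm
δ = Σδ_i = -0.06843 mm.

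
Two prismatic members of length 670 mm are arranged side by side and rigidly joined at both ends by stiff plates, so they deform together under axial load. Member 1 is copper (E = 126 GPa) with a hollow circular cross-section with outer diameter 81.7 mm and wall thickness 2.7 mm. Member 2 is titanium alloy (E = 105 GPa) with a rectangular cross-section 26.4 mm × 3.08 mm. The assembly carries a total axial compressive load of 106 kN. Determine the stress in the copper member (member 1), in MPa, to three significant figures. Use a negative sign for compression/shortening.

A_1 = 670.1 mm².
A_2 = 81.31 mm².
Equal strain + equilibrium ⇒ each member carries load in proportion to AE: A₁E₁ = 84430000 N, A₂E₂ = 8538000 N, ΣAE = 92970000 N.
σ₁ = P·E₁/ΣAE = -106000·126000/92970000 = -143.7 MPa.

-144 MPa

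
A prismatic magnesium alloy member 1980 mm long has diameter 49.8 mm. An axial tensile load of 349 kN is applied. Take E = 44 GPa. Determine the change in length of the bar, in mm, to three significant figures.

A = 1948 mm².
δ_mech = NL/(AE) = 349000·1980/(1948·44000) = 8.063 mm.

8.06 mm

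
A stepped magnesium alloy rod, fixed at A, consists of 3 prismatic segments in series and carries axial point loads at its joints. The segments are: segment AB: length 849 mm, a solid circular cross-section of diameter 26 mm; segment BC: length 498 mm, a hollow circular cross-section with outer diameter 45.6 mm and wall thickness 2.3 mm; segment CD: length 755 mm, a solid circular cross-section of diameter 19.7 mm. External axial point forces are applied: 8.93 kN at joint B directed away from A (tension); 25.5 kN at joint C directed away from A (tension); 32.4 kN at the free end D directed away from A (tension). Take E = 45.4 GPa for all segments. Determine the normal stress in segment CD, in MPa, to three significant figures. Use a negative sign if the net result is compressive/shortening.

Internal axial forces (sectioning from the free end, tension +): N_CD = 32.4 kN, N_BC = 57.9 kN, N_AB = 66.83 kN.
A_CD = 304.8 mm².
σ_CD = N_CD/A_CD = 32400/304.8 = 106.3 MPa.

106 MPa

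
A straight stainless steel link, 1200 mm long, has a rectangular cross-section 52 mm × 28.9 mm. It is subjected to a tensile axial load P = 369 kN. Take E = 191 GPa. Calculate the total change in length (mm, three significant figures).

1.54 mm

A = 1503 mm².
δ_mech = NL/(AE) = 369000·1200/(1503·191000) = 1.543 mm.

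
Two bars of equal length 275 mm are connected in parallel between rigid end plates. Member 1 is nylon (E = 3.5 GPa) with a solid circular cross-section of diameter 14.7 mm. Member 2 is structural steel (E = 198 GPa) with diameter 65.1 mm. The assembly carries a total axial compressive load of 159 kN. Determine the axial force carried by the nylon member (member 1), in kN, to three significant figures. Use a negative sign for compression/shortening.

-0.143 kN

A_1 = 169.7 mm².
A_2 = 3329 mm².
Equal strain + equilibrium ⇒ each member carries load in proportion to AE: A₁E₁ = 594000 N, A₂E₂ = 659000000 N, ΣAE = 659600000 N.
F₁ = P·A₁E₁/ΣAE = -159000·594000/659600000 = -143.2 N.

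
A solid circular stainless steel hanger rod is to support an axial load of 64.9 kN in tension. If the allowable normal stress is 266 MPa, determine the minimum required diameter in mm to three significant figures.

17.6 mm

Required area A ≥ P/σ_allow = 64900/266 = 244 mm².
For a solid circular section, d ≥ √(4A/π) = 17.63 mm.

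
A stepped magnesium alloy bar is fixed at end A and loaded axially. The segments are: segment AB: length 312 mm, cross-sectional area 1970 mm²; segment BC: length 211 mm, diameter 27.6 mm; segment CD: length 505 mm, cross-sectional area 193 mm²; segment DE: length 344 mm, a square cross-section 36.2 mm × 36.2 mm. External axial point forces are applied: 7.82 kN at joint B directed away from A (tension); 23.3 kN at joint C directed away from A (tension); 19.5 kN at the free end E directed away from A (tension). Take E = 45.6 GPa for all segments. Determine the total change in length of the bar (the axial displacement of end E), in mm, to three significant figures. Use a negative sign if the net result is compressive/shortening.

Internal axial forces (sectioning from the free end, tension +): N_DE = 19.5 kN, N_CD = 19.5 kN, N_BC = 42.8 kN, N_AB = 50.62 kN.
A_BC = 598.3 mm².
A_DE = 1310 mm².
δ_AB = 50620·312/(1970·45600) = 0.1758 mm
δ_BC = 42800·211/(598.3·45600) = 0.331 mm
δ_CD = 19500·505/(193·45600) = 1.119 mm
δ_DE = 19500·344/(1310·45600) = 0.1123 mm
δ = Σδ_i = 1.738 mm.

1.74 mm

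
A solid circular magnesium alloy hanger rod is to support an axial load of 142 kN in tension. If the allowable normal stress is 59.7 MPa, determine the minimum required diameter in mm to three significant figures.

Required area A ≥ P/σ_allow = 142000/59.7 = 2379 mm².
For a solid circular section, d ≥ √(4A/π) = 55.03 mm.

55.0 mm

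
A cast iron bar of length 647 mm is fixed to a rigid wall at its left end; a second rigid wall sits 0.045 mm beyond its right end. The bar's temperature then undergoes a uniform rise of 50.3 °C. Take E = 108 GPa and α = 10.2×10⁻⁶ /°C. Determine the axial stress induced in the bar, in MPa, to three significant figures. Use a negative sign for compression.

Free thermal expansion αLΔT = 10.2e-6 · 647 · 50.3 = 0.3319 mm.
The walls engage after the gap closes; constrained expansion = 0.3319 − 0.045 = 0.2869 mm.
The walls impose strain ε = −(0.2869)/647 = -4.4351e-04; σ = Eε = 108000 · -4.4351e-04 = -47.9 MPa.

-47.9 MPa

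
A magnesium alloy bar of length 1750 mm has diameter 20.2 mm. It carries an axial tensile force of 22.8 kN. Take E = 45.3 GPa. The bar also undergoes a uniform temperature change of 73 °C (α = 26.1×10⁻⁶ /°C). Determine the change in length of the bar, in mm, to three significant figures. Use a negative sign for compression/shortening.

6.08 mm

A = 320.5 mm².
δ_mech = NL/(AE) = 22800·1750/(320.5·45300) = 2.748 mm.
δ_thermal = αLΔT = 26.1e-6·1750·73 = 3.334 mm.
δ = δ_mech + δ_thermal = 6.083 mm.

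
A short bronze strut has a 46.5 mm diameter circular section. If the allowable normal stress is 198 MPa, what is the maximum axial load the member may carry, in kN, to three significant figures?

336 kN

A = 1698 mm².
P_max = σ_allow · A = 198 · 1698 = 336200 N = 336.2 kN.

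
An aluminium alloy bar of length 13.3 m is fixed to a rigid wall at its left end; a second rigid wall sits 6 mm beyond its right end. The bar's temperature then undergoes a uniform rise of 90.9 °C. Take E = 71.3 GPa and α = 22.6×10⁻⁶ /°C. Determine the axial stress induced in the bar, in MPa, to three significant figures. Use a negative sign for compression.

-114 MPa

Free thermal expansion αLΔT = 22.6e-6 · 13300 · 90.9 = 27.32 mm.
The walls engage after the gap closes; constrained expansion = 27.32 − 6 = 21.32 mm.
The walls impose strain ε = −(21.32)/13300 = -1.6032e-03; σ = Eε = 71300 · -1.6032e-03 = -114.3 MPa.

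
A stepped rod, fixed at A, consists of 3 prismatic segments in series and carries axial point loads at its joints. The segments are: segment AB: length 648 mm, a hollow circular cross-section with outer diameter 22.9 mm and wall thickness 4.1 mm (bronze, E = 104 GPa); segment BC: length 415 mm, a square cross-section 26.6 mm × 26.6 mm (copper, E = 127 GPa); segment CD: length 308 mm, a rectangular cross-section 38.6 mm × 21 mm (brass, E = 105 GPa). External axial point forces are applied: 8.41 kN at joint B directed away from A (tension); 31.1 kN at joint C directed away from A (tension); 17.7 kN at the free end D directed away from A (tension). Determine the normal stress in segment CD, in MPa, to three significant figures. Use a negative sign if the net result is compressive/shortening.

21.8 MPa

Internal axial forces (sectioning from the free end, tension +): N_CD = 17.7 kN, N_BC = 48.8 kN, N_AB = 57.21 kN.
A_CD = 810.6 mm².
σ_CD = N_CD/A_CD = 17700/810.6 = 21.84 MPa.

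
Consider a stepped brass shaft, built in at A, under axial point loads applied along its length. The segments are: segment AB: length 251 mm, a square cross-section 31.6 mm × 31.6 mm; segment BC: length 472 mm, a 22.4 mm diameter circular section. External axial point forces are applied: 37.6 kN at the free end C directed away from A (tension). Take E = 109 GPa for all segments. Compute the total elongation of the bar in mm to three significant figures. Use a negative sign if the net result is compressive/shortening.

0.500 mm

Internal axial forces (sectioning from the free end, tension +): N_BC = 37.6 kN, N_AB = 37.6 kN.
A_AB = 998.6 mm².
A_BC = 394.1 mm².
δ_AB = 37600·251/(998.6·109000) = 0.08671 mm
δ_BC = 37600·472/(394.1·109000) = 0.4132 mm
δ = Σδ_i = 0.4999 mm.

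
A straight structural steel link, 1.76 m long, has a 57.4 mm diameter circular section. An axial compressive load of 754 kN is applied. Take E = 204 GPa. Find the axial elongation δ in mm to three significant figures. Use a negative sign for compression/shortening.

A = 2588 mm².
δ_mech = NL/(AE) = -754000·1760/(2588·204000) = -2.514 mm.

-2.51 mm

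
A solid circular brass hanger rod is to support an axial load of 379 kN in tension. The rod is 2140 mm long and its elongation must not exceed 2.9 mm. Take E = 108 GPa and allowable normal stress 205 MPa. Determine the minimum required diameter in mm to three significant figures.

57.4 mm

Required area A ≥ P/σ_allow = 379000/205 = 1849 mm².
For a solid circular section, d ≥ √(4A/π) = 48.52 mm.
Elongation limit: A ≥ PL/(Eδ_allow) = 379000·2140/(108000·2.9) = 2590 mm² ⇒ d ≥ 57.42 mm.
The elongation limit governs.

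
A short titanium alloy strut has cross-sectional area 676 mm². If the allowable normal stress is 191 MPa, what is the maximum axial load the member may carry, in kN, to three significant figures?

129 kN

P_max = σ_allow · A = 191 · 676 = 129100 N = 129.1 kN.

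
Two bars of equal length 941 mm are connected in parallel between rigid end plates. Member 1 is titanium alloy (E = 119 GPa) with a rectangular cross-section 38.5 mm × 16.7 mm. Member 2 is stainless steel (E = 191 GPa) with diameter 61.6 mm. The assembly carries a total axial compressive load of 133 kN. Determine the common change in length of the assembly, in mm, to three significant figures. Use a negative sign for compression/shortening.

-0.194 mm

A_1 = 642.9 mm².
A_2 = 2980 mm².
Equal strain + equilibrium ⇒ each member carries load in proportion to AE: A₁E₁ = 76510000 N, A₂E₂ = 569200000 N, ΣAE = 645700000 N.
δ = PL/ΣAE = -133000·941/645700000 = -0.1938 mm.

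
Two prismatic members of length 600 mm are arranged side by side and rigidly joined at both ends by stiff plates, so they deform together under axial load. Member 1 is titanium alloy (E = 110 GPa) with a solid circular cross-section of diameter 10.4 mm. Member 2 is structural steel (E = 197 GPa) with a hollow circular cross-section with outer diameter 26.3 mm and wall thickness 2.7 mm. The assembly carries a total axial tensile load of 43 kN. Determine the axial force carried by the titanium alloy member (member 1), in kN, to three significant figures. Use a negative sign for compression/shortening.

8.24 kN

A_1 = 84.95 mm².
A_2 = 200.2 mm².
Equal strain + equilibrium ⇒ each member carries load in proportion to AE: A₁E₁ = 9344000 N, A₂E₂ = 39440000 N, ΣAE = 48780000 N.
F₁ = P·A₁E₁/ΣAE = 43000·9344000/48780000 = 8237 N.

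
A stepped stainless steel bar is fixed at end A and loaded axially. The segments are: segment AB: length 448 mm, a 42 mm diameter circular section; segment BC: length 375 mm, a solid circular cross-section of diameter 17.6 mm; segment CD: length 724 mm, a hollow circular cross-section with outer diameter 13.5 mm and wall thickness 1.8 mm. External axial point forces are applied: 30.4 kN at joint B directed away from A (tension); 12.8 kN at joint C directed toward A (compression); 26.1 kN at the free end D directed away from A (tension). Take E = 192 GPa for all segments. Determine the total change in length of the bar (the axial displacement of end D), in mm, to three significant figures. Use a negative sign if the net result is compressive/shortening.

Internal axial forces (sectioning from the free end, tension +): N_CD = 26.1 kN, N_BC = 13.3 kN, N_AB = 43.7 kN.
A_AB = 1385 mm².
A_BC = 243.3 mm².
A_CD = 66.16 mm².
δ_AB = 43700·448/(1385·192000) = 0.0736 mm
δ_BC = 13300·375/(243.3·192000) = 0.1068 mm
δ_CD = 26100·724/(66.16·192000) = 1.488 mm
δ = Σδ_i = 1.668 mm.

1.67 mm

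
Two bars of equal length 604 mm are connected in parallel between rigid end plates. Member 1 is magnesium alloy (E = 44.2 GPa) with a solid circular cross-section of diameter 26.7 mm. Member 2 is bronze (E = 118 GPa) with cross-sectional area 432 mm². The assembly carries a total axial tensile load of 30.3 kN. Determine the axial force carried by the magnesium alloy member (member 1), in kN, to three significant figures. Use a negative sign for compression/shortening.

9.90 kN

A_1 = 559.9 mm².
Equal strain + equilibrium ⇒ each member carries load in proportion to AE: A₁E₁ = 24750000 N, A₂E₂ = 50980000 N, ΣAE = 75720000 N.
F₁ = P·A₁E₁/ΣAE = 30300·24750000/75720000 = 9903 N.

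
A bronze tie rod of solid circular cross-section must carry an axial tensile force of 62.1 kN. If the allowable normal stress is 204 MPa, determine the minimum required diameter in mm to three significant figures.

Required area A ≥ P/σ_allow = 62100/204 = 304.4 mm².
For a solid circular section, d ≥ √(4A/π) = 19.69 mm.

19.7 mm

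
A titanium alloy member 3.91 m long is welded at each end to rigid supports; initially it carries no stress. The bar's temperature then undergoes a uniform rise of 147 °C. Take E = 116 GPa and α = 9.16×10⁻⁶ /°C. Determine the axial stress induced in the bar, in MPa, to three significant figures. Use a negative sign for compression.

-156 MPa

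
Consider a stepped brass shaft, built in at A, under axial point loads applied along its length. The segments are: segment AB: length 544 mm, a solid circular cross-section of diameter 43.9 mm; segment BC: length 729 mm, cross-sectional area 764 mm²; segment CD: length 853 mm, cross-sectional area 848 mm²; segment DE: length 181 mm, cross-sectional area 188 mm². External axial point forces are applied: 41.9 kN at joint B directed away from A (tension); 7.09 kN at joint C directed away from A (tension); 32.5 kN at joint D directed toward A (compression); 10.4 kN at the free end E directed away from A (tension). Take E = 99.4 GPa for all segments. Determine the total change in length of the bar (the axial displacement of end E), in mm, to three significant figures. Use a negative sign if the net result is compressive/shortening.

-0.170 mm

Internal axial forces (sectioning from the free end, tension +): N_DE = 10.4 kN, N_CD = -22.1 kN, N_BC = -15.01 kN, N_AB = 26.89 kN.
A_AB = 1514 mm².
δ_AB = 26890·544/(1514·99400) = 0.09723 mm
δ_BC = -15010·729/(764·99400) = -0.1441 mm
δ_CD = -22100·853/(848·99400) = -0.2236 mm
δ_DE = 10400·181/(188·99400) = 0.1007 mm
δ = Σδ_i = -0.1698 mm.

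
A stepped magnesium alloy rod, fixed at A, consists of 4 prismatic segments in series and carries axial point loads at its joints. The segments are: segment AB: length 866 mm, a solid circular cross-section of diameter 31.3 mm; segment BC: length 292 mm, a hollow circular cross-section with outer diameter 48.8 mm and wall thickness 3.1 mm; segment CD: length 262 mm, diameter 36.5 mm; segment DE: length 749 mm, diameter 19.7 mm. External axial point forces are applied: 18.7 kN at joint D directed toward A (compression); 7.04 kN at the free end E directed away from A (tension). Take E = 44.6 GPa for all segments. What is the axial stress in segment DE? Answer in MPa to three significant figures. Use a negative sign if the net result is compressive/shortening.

Internal axial forces (sectioning from the free end, tension +): N_DE = 7.04 kN, N_CD = -11.66 kN, N_BC = -11.66 kN, N_AB = -11.66 kN.
A_DE = 304.8 mm².
σ_DE = N_DE/A_DE = 7040/304.8 = 23.1 MPa.

23.1 MPa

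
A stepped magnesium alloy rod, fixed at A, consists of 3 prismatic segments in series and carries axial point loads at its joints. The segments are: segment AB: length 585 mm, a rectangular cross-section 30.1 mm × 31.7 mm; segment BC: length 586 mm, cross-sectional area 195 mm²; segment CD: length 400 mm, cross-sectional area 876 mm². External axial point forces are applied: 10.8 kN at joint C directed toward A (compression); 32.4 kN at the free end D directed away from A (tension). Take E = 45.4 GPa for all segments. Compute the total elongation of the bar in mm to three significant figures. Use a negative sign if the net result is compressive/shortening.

Internal axial forces (sectioning from the free end, tension +): N_CD = 32.4 kN, N_BC = 21.6 kN, N_AB = 21.6 kN.
A_AB = 954.2 mm².
δ_AB = 21600·585/(954.2·45400) = 0.2917 mm
δ_BC = 21600·586/(195·45400) = 1.43 mm
δ_CD = 32400·400/(876·45400) = 0.3259 mm
δ = Σδ_i = 2.047 mm.

2.05 mm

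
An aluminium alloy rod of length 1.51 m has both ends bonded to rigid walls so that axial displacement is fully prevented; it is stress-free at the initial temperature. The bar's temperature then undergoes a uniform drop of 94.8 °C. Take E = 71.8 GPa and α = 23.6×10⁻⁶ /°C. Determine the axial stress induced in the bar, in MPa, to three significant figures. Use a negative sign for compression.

Free thermal expansion αLΔT = 23.6e-6 · 1510 · -94.8 = -3.378 mm.
The walls impose strain ε = −(-3.378)/1510 = 2.2373e-03; σ = Eε = 71800 · 2.2373e-03 = 160.6 MPa.

161 MPa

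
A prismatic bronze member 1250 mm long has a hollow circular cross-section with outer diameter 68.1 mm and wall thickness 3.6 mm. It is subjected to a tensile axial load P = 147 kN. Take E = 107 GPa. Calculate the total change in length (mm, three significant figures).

A = 729.5 mm².
δ_mech = NL/(AE) = 147000·1250/(729.5·107000) = 2.354 mm.

2.35 mm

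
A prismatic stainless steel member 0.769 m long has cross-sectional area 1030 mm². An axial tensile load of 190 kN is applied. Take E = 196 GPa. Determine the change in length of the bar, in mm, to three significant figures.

δ_mech = NL/(AE) = 190000·769/(1030·196000) = 0.7237 mm.

0.724 mm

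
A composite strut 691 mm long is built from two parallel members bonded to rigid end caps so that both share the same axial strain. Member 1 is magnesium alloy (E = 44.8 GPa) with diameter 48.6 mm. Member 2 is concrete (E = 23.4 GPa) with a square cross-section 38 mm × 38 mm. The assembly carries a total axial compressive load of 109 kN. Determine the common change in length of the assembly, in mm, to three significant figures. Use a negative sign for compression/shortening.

A_1 = 1855 mm².
A_2 = 1444 mm².
Equal strain + equilibrium ⇒ each member carries load in proportion to AE: A₁E₁ = 83110000 N, A₂E₂ = 33790000 N, ΣAE = 116900000 N.
δ = PL/ΣAE = -109000·691/116900000 = -0.6443 mm.

-0.644 mm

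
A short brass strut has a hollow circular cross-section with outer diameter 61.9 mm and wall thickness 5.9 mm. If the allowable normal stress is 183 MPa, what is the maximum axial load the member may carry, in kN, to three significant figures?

190 kN

A = 1038 mm².
P_max = σ_allow · A = 183 · 1038 = 190000 N = 190 kN.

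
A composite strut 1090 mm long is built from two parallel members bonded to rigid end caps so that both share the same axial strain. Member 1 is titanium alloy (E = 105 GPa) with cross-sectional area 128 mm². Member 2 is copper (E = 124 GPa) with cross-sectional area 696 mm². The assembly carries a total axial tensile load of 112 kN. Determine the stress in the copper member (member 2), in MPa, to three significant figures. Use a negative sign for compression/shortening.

139 MPa

Equal strain + equilibrium ⇒ each member carries load in proportion to AE: A₁E₁ = 13440000 N, A₂E₂ = 86300000 N, ΣAE = 99740000 N.
σ₂ = P·E₂/ΣAE = 112000·124000/99740000 = 139.2 MPa.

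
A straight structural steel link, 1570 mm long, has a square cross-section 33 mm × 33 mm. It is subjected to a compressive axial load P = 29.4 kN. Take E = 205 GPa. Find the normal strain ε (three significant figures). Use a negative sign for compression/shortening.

-1.32e-04

A = 1089 mm².
σ = N/A = -27 MPa; ε = σ/E = -27/205000 = -1.317e-04.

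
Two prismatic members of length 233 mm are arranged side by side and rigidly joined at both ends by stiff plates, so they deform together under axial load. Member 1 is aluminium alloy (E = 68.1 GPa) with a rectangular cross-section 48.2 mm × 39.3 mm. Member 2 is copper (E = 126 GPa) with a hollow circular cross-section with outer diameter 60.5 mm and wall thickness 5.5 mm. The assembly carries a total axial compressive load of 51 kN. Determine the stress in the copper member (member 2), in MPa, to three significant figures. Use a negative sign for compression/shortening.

-25.8 MPa

A_1 = 1894 mm².
A_2 = 950.3 mm².
Equal strain + equilibrium ⇒ each member carries load in proportion to AE: A₁E₁ = 129000000 N, A₂E₂ = 119700000 N, ΣAE = 248700000 N.
σ₂ = P·E₂/ΣAE = -51000·126000/248700000 = -25.83 MPa.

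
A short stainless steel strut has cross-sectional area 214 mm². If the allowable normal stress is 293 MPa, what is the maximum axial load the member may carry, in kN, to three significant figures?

P_max = σ_allow · A = 293 · 214 = 62700 N = 62.7 kN.

62.7 kN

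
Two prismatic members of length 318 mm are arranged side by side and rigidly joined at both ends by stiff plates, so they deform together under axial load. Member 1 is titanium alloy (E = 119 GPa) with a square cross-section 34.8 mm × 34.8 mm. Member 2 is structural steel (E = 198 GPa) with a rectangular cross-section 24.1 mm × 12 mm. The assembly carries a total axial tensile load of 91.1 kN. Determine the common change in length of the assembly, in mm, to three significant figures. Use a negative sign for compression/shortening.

A_1 = 1211 mm².
A_2 = 289.2 mm².
Equal strain + equilibrium ⇒ each member carries load in proportion to AE: A₁E₁ = 144100000 N, A₂E₂ = 57260000 N, ΣAE = 201400000 N.
δ = PL/ΣAE = 91100·318/201400000 = 0.1439 mm.

0.144 mm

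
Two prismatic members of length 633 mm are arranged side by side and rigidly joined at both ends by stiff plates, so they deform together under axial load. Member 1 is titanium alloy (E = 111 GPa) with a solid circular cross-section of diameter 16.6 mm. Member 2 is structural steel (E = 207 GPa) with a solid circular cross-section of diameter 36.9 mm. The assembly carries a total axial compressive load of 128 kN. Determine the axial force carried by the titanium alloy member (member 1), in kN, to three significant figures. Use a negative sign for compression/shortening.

-12.5 kN

A_1 = 216.4 mm².
A_2 = 1069 mm².
Equal strain + equilibrium ⇒ each member carries load in proportion to AE: A₁E₁ = 24020000 N, A₂E₂ = 221400000 N, ΣAE = 245400000 N.
F₁ = P·A₁E₁/ΣAE = -128000·24020000/245400000 = -12530 N.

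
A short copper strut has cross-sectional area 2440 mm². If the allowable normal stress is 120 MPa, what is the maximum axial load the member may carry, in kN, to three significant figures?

293 kN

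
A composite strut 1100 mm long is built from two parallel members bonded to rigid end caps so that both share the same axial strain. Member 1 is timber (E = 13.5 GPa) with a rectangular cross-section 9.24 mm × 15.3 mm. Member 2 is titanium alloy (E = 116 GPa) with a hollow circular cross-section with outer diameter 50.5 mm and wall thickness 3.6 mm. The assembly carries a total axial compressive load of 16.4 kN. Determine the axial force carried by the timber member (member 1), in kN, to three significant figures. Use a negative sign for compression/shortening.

A_1 = 141.4 mm².
A_2 = 530.4 mm².
Equal strain + equilibrium ⇒ each member carries load in proportion to AE: A₁E₁ = 1909000 N, A₂E₂ = 61530000 N, ΣAE = 63440000 N.
F₁ = P·A₁E₁/ΣAE = -16400·1909000/63440000 = -493.4 N.

-0.493 kN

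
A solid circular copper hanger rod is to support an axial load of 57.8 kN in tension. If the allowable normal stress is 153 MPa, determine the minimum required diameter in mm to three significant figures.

21.9 mm

Required area A ≥ P/σ_allow = 57800/153 = 377.8 mm².
For a solid circular section, d ≥ √(4A/π) = 21.93 mm.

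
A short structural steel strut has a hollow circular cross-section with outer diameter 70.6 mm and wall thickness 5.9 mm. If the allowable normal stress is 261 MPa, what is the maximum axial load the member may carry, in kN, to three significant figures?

A = 1199 mm².
P_max = σ_allow · A = 261 · 1199 = 313000 N = 313 kN.

313 kN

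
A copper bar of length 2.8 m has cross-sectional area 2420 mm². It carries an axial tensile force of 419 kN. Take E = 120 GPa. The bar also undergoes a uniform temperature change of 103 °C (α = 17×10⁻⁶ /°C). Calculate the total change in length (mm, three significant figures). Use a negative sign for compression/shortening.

8.94 mm

δ_mech = NL/(AE) = 419000·2800/(2420·120000) = 4.04 mm.
δ_thermal = αLΔT = 17e-6·2800·103 = 4.903 mm.
δ = δ_mech + δ_thermal = 8.943 mm.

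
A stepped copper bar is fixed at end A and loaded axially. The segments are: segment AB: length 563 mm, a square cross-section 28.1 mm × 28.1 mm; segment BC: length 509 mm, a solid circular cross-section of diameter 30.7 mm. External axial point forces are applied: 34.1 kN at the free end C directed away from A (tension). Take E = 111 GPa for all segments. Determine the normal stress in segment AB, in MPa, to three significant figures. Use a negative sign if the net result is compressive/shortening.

Internal axial forces (sectioning from the free end, tension +): N_BC = 34.1 kN, N_AB = 34.1 kN.
A_AB = 789.6 mm².
σ_AB = N_AB/A_AB = 34100/789.6 = 43.19 MPa.

43.2 MPa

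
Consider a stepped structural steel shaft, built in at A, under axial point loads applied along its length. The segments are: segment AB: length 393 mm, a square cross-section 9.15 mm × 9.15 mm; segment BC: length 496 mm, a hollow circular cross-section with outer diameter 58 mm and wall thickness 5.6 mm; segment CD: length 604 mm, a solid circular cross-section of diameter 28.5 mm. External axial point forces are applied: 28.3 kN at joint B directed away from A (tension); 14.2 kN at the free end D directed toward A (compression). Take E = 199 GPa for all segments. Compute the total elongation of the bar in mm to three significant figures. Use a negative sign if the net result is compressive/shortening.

0.227 mm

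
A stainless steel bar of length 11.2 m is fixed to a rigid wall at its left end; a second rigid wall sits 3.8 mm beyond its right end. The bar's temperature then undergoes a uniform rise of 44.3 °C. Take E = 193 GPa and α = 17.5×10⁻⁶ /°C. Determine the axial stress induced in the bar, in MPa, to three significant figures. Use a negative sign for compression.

Free thermal expansion αLΔT = 17.5e-6 · 11200 · 44.3 = 8.683 mm.
The walls engage after the gap closes; constrained expansion = 8.683 − 3.8 = 4.883 mm.
The walls impose strain ε = −(4.883)/11200 = -4.3596e-04; σ = Eε = 193000 · -4.3596e-04 = -84.14 MPa.

-84.1 MPa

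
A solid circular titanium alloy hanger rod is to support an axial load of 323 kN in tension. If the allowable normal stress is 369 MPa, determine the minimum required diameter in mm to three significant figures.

33.4 mm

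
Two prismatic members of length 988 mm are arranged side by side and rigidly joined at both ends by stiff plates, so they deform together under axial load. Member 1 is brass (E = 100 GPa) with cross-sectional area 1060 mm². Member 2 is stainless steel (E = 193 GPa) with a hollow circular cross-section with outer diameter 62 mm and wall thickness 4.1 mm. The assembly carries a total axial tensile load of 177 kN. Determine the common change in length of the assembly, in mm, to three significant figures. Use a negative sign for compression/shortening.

0.700 mm

A_2 = 745.8 mm².
Equal strain + equilibrium ⇒ each member carries load in proportion to AE: A₁E₁ = 106000000 N, A₂E₂ = 143900000 N, ΣAE = 249900000 N.
δ = PL/ΣAE = 177000·988/249900000 = 0.6997 mm.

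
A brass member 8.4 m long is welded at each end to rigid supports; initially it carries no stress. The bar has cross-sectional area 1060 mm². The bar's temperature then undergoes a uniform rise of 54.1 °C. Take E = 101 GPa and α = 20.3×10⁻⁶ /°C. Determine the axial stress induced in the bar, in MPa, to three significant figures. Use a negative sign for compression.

Free thermal expansion αLΔT = 20.3e-6 · 8400 · 54.1 = 9.225 mm.
The walls impose strain ε = −(9.225)/8400 = -1.0982e-03; σ = Eε = 101000 · -1.0982e-03 = -110.9 MPa.

-111 MPa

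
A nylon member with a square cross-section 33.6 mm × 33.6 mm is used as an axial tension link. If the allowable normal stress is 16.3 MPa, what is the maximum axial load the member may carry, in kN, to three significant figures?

18.4 kN

A = 1129 mm².
P_max = σ_allow · A = 16.3 · 1129 = 18400 N = 18.4 kN.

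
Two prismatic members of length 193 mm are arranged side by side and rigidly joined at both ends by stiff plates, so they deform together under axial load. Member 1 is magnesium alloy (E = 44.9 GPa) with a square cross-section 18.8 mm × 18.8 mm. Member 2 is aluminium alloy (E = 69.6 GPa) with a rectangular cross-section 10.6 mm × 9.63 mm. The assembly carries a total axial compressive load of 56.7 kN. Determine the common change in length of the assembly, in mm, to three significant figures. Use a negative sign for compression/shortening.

-0.476 mm

A_1 = 353.4 mm².
A_2 = 102.1 mm².
Equal strain + equilibrium ⇒ each member carries load in proportion to AE: A₁E₁ = 15870000 N, A₂E₂ = 7105000 N, ΣAE = 22970000 N.
δ = PL/ΣAE = -56700·193/22970000 = -0.4763 mm.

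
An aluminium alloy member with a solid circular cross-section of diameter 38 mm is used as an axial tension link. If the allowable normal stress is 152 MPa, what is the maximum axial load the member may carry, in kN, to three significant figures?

172 kN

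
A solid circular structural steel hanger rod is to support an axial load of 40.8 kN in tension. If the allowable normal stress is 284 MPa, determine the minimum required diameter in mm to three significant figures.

Required area A ≥ P/σ_allow = 40800/284 = 143.7 mm².
For a solid circular section, d ≥ √(4A/π) = 13.52 mm.

13.5 mm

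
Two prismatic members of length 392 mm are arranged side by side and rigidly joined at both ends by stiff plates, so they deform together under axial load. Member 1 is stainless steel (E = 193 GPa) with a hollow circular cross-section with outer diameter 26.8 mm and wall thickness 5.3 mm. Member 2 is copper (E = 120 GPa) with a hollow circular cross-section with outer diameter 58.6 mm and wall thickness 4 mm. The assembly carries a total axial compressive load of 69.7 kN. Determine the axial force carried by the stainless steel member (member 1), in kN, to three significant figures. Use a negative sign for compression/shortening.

-31.8 kN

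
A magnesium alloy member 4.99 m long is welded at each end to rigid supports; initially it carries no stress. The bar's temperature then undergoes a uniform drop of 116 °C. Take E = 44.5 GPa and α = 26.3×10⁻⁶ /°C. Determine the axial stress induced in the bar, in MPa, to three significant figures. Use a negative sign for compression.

Free thermal expansion αLΔT = 26.3e-6 · 4990 · -116 = -15.22 mm.
The walls impose strain ε = −(-15.22)/4990 = 3.0508e-03; σ = Eε = 44500 · 3.0508e-03 = 135.8 MPa.

136 MPa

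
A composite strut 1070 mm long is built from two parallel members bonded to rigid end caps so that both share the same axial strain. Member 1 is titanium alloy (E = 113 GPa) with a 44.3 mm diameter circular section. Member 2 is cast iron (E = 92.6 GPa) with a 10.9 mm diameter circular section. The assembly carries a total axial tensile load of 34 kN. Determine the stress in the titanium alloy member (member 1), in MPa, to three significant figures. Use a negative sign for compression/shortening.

21.0 MPa

A_1 = 1541 mm².
A_2 = 93.31 mm².
Equal strain + equilibrium ⇒ each member carries load in proportion to AE: A₁E₁ = 174200000 N, A₂E₂ = 8641000 N, ΣAE = 182800000 N.
σ₁ = P·E₁/ΣAE = 34000·113000/182800000 = 21.02 MPa.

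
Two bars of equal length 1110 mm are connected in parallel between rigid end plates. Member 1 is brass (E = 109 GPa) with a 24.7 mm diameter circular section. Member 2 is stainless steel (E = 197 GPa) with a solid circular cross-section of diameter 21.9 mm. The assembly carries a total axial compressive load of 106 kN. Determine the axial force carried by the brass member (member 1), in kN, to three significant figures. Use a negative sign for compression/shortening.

-43.8 kN

A_1 = 479.2 mm².
A_2 = 376.7 mm².
Equal strain + equilibrium ⇒ each member carries load in proportion to AE: A₁E₁ = 52230000 N, A₂E₂ = 74210000 N, ΣAE = 126400000 N.
F₁ = P·A₁E₁/ΣAE = -106000·52230000/126400000 = -43790 N.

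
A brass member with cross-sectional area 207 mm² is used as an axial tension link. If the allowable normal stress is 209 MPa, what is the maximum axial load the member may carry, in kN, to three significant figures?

43.3 kN

P_max = σ_allow · A = 209 · 207 = 43260 N = 43.26 kN.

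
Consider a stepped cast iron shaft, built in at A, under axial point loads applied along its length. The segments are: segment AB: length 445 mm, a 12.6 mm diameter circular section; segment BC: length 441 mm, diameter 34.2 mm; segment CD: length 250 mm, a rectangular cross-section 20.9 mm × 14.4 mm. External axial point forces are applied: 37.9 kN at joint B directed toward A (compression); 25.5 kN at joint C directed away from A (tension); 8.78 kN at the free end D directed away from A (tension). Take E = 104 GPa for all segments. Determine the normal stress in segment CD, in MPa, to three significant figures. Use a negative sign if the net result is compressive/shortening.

29.2 MPa

Internal axial forces (sectioning from the free end, tension +): N_CD = 8.78 kN, N_BC = 34.28 kN, N_AB = -3.62 kN.
A_CD = 301 mm².
σ_CD = N_CD/A_CD = 8780/301 = 29.17 MPa.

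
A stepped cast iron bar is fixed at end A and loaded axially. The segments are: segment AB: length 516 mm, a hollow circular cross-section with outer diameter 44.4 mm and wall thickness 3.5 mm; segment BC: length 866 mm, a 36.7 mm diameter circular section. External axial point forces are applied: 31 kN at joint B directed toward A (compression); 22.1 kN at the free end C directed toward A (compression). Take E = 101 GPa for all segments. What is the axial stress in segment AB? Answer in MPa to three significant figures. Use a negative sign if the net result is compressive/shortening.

Internal axial forces (sectioning from the free end, tension +): N_BC = -22.1 kN, N_AB = -53.1 kN.
A_AB = 449.7 mm².
σ_AB = N_AB/A_AB = -53100/449.7 = -118.1 MPa.

-118 MPa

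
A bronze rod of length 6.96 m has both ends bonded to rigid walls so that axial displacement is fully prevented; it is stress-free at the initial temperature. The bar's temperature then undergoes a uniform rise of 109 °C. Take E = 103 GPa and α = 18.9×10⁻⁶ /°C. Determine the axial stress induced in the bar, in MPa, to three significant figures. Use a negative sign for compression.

Free thermal expansion αLΔT = 18.9e-6 · 6960 · 109 = 14.34 mm.
The walls impose strain ε = −(14.34)/6960 = -2.0601e-03; σ = Eε = 103000 · -2.0601e-03 = -212.2 MPa.

-212 MPa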